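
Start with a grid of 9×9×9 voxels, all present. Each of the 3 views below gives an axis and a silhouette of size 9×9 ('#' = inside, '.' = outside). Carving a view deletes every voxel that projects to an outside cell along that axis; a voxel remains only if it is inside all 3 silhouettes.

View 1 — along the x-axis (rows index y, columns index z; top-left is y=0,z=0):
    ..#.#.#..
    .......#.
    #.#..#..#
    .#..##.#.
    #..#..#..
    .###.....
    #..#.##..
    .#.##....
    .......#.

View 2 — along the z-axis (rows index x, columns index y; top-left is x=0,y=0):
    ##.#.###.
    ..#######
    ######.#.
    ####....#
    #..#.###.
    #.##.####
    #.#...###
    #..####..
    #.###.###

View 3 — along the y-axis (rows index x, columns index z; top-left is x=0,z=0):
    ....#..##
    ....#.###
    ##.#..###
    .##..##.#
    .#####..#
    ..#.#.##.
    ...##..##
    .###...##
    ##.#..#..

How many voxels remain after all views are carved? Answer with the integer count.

start: 9×9×9 = 729 voxels
  1. axis=0 (YZ plane), |mask|=26  ⇒  voxels=234
  2. axis=2 (XY plane), |mask|=54  ⇒  voxels=167
  3. axis=1 (XZ plane), |mask|=41  ⇒  voxels=80

80 voxels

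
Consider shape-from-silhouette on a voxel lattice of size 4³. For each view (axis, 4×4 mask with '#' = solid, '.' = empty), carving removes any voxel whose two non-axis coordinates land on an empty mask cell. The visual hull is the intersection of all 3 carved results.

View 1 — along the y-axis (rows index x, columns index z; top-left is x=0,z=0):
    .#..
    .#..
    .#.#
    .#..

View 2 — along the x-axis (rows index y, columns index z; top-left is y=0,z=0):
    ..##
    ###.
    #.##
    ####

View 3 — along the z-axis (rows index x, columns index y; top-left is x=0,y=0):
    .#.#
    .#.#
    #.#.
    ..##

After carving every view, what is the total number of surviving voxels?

remaining voxels: 7

full grid |V| = 64
V1 y: intersect with XZ mask (5 set) -- 20 left
V2 x: intersect with YZ mask (12 set) -- 11 left
V3 z: intersect with XY mask (8 set) -- 7 left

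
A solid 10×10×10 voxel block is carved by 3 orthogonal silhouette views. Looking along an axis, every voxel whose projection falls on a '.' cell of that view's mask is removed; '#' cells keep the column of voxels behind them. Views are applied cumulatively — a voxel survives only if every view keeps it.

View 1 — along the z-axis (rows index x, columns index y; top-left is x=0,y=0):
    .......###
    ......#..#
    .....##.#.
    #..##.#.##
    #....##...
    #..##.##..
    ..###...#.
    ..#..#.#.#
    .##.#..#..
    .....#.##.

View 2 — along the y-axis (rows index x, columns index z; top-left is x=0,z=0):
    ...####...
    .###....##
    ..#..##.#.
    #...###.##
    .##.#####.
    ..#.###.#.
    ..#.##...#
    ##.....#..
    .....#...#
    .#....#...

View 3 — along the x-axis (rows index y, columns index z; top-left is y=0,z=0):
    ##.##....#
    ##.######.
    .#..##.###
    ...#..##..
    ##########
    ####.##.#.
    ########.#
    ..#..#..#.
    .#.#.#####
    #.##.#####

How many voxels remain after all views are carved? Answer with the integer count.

initial block: 10^3 = 1000
  1. axis=2 (XY plane), |mask|=37  ⇒  voxels=370
  2. axis=1 (XZ plane), |mask|=42  ⇒  voxels=158
  3. axis=0 (YZ plane), |mask|=66  ⇒  voxels=101

remaining voxels: 101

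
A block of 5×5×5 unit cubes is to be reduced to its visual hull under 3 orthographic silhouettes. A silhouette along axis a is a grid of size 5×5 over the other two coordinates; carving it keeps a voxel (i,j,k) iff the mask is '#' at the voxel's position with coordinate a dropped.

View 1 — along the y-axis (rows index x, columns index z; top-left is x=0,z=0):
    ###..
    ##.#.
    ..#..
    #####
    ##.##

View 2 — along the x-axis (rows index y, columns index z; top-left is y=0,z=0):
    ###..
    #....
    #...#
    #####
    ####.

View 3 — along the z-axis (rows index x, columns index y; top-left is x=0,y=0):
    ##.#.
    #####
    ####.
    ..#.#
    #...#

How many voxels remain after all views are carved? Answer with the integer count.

|visual hull| = 30

initial block: 5^3 = 125
carve view 1 (along y, XZ-mask fill 16/25): 80 voxels remain
carve view 2 (along x, YZ-mask fill 15/25): 51 voxels remain
carve view 3 (along z, XY-mask fill 16/25): 30 voxels remain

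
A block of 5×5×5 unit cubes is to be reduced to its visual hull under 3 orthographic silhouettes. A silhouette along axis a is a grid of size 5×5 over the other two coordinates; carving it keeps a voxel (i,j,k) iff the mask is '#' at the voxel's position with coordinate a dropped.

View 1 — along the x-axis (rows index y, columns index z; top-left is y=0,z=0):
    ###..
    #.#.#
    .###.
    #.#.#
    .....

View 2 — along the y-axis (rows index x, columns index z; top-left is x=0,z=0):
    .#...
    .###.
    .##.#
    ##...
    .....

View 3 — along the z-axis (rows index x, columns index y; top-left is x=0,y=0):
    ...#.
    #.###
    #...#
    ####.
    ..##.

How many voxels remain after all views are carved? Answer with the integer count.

remaining voxels: 13

initial block: 5^3 = 125
V1 x: intersect with YZ mask (12 set) -- 60 left
V2 y: intersect with XZ mask (9 set) -- 22 left
V3 z: intersect with XY mask (13 set) -- 13 left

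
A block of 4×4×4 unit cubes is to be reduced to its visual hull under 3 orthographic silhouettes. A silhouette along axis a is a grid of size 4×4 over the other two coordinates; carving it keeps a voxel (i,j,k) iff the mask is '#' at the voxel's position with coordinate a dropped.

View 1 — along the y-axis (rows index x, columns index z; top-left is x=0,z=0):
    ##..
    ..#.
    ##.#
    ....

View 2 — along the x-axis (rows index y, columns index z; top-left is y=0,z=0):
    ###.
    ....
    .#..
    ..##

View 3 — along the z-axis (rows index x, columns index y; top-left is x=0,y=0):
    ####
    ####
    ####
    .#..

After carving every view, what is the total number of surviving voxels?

full grid |V| = 64
carve view 1 (along y, XZ-mask fill 6/16): 24 voxels remain
carve view 2 (along x, YZ-mask fill 6/16): 9 voxels remain
carve view 3 (along z, XY-mask fill 13/16): 9 voxels remain

remaining voxels: 9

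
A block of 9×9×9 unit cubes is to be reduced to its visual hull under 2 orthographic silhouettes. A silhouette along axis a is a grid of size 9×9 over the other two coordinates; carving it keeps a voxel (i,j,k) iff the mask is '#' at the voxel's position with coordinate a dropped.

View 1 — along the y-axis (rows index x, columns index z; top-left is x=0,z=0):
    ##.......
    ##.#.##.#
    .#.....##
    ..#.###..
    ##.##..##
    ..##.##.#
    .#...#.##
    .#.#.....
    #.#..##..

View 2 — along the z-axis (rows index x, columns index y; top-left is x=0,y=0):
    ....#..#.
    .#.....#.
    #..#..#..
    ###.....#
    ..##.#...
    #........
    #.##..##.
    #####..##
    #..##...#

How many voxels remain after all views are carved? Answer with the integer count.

full grid |V| = 729
V1 y: intersect with XZ mask (36 set) -- 324 left
V2 z: intersect with XY mask (31 set) -- 114 left

remaining voxels: 114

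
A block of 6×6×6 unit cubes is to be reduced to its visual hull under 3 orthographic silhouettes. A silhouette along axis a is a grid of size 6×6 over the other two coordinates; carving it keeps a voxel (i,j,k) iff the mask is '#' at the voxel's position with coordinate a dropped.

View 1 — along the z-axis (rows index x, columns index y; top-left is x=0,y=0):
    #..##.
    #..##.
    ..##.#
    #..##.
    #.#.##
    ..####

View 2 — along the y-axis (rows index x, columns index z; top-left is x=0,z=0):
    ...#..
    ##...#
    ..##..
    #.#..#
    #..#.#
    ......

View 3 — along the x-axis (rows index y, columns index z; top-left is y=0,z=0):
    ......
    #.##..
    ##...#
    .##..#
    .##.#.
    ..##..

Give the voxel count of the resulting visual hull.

initial block: 6^3 = 216
step 1: project along z, AND mask (20/36) → |grid| = 120
step 2: project along y, AND mask (12/36) → |grid| = 39
step 3: project along x, AND mask (14/36) → |grid| = 12

|visual hull| = 12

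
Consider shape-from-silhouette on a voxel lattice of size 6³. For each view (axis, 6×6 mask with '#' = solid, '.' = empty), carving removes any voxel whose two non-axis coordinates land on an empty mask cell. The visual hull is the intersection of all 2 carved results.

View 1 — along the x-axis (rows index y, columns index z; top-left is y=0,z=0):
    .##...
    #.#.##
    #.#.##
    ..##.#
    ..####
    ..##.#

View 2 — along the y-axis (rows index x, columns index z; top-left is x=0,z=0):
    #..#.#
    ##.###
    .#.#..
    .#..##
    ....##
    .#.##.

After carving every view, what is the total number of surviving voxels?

before carving: 216 voxels (6×6×6)
  1. axis=0 (YZ plane), |mask|=20  ⇒  voxels=120
  2. axis=1 (XZ plane), |mask|=18  ⇒  voxels=52

52 voxels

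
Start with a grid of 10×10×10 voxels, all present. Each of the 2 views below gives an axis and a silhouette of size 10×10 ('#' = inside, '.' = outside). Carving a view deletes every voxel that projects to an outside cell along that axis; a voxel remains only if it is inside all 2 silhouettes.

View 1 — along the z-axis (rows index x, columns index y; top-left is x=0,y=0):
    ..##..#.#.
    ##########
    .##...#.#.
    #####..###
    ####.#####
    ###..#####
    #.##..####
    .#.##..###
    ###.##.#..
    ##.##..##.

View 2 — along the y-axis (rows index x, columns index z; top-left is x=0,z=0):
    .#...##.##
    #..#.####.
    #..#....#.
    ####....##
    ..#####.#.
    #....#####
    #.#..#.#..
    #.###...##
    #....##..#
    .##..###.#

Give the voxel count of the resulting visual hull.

initial block: 10^3 = 1000
  1. axis=2 (XY plane), |mask|=68  ⇒  voxels=680
  2. axis=1 (XZ plane), |mask|=52  ⇒  voxels=366

voxel count = 366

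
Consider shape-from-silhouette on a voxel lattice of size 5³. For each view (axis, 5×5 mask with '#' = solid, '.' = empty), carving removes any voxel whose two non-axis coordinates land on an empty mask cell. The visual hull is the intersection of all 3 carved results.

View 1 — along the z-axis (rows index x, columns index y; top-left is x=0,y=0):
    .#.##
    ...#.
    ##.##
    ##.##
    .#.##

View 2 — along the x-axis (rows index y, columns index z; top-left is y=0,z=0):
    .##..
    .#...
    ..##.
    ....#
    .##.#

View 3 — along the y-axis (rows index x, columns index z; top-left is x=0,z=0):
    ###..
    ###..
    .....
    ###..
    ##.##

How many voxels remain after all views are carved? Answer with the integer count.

before carving: 125 voxels (5×5×5)
  1. axis=2 (XY plane), |mask|=15  ⇒  voxels=75
  2. axis=0 (YZ plane), |mask|=9  ⇒  voxels=25
  3. axis=1 (XZ plane), |mask|=13  ⇒  voxels=12

remaining voxels: 12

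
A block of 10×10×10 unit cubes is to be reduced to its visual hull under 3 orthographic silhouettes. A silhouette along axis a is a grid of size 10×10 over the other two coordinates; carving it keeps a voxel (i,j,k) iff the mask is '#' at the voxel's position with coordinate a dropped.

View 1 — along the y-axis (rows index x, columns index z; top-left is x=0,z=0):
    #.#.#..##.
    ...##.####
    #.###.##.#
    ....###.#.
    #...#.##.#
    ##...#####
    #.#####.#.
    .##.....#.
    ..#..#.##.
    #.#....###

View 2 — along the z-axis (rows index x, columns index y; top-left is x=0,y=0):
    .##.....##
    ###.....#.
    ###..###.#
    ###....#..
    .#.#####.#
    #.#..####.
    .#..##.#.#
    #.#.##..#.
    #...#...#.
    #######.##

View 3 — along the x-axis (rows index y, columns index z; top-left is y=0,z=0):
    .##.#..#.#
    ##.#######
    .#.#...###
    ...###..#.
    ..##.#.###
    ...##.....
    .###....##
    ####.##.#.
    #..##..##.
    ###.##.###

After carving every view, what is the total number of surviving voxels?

|visual hull| = 166

start: 10×10×10 = 1000 voxels
step 1: project along y, AND mask (53/100) → |grid| = 530
step 2: project along z, AND mask (54/100) → |grid| = 293
step 3: project along x, AND mask (56/100) → |grid| = 166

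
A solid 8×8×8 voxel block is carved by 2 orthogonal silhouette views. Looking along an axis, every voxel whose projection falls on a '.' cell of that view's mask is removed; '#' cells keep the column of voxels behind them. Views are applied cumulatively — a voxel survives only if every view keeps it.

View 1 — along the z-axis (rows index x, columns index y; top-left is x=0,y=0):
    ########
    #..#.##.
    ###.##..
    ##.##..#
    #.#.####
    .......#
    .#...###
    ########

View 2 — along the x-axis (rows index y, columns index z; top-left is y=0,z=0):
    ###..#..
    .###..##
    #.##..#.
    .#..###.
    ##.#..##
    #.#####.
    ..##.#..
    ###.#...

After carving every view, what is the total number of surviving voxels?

full grid |V| = 512
step 1: project along z, AND mask (41/64) → |grid| = 328
step 2: project along x, AND mask (35/64) → |grid| = 181

remaining voxels: 181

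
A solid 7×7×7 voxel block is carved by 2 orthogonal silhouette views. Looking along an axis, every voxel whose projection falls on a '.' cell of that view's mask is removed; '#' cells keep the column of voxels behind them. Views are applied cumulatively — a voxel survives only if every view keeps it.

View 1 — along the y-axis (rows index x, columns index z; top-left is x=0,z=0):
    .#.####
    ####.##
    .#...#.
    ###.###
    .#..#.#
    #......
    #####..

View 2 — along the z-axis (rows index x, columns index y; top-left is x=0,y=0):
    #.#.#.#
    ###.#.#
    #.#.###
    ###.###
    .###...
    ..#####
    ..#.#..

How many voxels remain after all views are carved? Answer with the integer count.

remaining voxels: 120

start: 7×7×7 = 343 voxels
step 1: project along y, AND mask (28/49) → |grid| = 196
step 2: project along z, AND mask (30/49) → |grid| = 120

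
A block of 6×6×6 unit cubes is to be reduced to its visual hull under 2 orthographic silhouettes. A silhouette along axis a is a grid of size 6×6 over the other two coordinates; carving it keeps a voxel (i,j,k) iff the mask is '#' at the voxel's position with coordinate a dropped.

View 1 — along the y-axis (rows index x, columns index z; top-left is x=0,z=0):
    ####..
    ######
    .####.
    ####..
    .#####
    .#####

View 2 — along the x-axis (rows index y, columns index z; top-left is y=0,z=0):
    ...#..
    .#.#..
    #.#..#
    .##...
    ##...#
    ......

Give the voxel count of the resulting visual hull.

54 voxels

before carving: 216 voxels (6×6×6)
[1] y-view keeps 28 columns → grid now 168
[2] x-view keeps 11 columns → grid now 54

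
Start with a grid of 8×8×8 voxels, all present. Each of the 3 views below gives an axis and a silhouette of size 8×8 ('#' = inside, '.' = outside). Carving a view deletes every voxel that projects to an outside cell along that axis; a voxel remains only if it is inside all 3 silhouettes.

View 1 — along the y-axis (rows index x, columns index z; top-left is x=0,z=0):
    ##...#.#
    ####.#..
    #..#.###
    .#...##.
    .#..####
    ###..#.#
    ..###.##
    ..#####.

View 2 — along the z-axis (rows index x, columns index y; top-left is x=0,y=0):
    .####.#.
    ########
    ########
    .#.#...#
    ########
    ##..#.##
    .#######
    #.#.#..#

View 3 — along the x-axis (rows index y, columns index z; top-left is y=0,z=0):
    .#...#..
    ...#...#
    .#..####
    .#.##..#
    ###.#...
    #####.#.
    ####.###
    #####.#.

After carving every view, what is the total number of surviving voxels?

remaining voxels: 127

before carving: 512 voxels (8×8×8)
[1] y-view keeps 37 columns → grid now 296
[2] z-view keeps 48 columns → grid now 229
[3] x-view keeps 36 columns → grid now 127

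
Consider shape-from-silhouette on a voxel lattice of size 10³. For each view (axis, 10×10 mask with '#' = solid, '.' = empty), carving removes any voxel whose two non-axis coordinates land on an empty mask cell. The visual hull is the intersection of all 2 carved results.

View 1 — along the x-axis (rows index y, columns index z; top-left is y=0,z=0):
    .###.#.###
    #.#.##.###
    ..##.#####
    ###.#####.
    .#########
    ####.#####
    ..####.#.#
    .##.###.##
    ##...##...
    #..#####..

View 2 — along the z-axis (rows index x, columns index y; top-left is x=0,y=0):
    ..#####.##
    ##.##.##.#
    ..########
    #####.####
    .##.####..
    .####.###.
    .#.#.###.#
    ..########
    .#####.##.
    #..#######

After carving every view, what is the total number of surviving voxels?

515 voxels

full grid |V| = 1000
  1. axis=0 (YZ plane), |mask|=70  ⇒  voxels=700
  2. axis=2 (XY plane), |mask|=73  ⇒  voxels=515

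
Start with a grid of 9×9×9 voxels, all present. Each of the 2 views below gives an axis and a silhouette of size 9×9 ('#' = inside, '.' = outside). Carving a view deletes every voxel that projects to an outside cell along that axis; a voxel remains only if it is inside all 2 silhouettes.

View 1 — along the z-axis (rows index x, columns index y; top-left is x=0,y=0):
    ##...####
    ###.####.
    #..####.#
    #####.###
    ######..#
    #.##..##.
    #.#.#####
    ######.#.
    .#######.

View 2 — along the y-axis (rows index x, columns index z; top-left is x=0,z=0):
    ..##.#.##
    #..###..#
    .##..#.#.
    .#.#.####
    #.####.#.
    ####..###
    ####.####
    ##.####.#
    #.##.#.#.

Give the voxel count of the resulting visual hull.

full grid |V| = 729
  1. axis=2 (XY plane), |mask|=60  ⇒  voxels=540
  2. axis=1 (XZ plane), |mask|=53  ⇒  voxels=354

voxel count = 354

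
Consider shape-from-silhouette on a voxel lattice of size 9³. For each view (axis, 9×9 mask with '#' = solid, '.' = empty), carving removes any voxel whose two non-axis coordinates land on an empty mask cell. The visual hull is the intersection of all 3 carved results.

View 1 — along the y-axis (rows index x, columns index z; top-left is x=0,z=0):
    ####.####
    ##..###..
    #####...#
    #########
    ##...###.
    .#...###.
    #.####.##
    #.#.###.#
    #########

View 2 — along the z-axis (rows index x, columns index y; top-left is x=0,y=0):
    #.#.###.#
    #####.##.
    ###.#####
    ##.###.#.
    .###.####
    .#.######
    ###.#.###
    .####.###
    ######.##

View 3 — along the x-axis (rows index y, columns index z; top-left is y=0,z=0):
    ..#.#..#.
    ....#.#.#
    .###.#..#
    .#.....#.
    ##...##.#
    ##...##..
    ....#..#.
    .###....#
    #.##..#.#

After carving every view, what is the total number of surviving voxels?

before carving: 729 voxels (9×9×9)
  1. axis=1 (XZ plane), |mask|=59  ⇒  voxels=531
  2. axis=2 (XY plane), |mask|=63  ⇒  voxels=411
  3. axis=0 (YZ plane), |mask|=33  ⇒  voxels=171

remaining voxels: 171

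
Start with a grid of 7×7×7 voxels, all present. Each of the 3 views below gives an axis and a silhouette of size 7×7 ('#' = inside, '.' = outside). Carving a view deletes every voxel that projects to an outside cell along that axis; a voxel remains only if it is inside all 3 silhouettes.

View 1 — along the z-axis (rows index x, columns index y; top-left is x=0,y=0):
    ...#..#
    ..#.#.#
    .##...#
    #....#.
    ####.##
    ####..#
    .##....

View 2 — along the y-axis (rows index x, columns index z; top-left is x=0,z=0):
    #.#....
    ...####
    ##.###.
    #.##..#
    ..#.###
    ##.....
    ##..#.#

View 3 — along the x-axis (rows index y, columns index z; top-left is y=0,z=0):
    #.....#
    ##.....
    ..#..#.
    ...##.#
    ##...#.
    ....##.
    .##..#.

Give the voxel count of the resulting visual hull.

26 voxels

start: 7×7×7 = 343 voxels
  1. axis=2 (XY plane), |mask|=23  ⇒  voxels=161
  2. axis=1 (XZ plane), |mask|=25  ⇒  voxels=81
  3. axis=0 (YZ plane), |mask|=17  ⇒  voxels=26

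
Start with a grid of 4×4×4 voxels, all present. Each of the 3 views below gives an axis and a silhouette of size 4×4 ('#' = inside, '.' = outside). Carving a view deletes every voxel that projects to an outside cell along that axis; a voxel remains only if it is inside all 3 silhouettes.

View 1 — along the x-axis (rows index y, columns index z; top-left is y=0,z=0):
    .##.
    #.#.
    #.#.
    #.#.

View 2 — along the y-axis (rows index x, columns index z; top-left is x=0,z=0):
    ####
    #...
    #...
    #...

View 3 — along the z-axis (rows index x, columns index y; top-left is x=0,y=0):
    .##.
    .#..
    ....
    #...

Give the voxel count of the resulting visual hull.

full grid |V| = 64
after view 1 [x-axis, 8 of 16 cells solid] → remaining = 32
after view 2 [y-axis, 7 of 16 cells solid] → remaining = 17
after view 3 [z-axis, 4 of 16 cells solid] → remaining = 5

remaining voxels: 5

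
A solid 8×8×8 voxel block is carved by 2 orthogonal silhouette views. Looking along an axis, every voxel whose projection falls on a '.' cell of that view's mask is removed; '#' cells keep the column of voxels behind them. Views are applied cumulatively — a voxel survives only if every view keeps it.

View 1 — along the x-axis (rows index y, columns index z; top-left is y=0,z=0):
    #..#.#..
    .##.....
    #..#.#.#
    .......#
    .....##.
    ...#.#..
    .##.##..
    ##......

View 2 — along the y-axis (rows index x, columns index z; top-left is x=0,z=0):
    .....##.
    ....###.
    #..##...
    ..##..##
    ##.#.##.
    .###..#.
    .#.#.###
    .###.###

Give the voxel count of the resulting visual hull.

initial block: 8^3 = 512
  1. axis=0 (YZ plane), |mask|=20  ⇒  voxels=160
  2. axis=1 (XZ plane), |mask|=32  ⇒  voxels=82

|visual hull| = 82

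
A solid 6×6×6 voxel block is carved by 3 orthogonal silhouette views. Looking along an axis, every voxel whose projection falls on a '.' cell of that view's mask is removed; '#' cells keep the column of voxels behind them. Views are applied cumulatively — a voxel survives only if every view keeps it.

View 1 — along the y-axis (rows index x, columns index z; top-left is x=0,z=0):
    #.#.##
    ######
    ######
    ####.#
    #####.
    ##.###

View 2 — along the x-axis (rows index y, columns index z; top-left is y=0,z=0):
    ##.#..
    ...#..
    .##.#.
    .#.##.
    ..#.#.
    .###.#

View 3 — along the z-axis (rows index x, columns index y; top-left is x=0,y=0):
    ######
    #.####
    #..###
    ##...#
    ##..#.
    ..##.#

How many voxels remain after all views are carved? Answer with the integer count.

initial block: 6^3 = 216
  1. axis=1 (XZ plane), |mask|=31  ⇒  voxels=186
  2. axis=0 (YZ plane), |mask|=16  ⇒  voxels=81
  3. axis=2 (XY plane), |mask|=24  ⇒  voxels=57

voxel count = 57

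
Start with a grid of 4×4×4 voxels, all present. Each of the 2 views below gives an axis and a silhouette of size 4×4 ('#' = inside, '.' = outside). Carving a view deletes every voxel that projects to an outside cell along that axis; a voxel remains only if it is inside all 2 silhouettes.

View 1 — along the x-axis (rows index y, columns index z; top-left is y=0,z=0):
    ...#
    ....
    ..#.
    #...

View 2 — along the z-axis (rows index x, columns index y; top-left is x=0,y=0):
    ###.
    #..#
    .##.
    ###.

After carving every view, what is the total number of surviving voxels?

remaining voxels: 7

initial block: 4^3 = 64
step 1: project along x, AND mask (3/16) → |grid| = 12
step 2: project along z, AND mask (10/16) → |grid| = 7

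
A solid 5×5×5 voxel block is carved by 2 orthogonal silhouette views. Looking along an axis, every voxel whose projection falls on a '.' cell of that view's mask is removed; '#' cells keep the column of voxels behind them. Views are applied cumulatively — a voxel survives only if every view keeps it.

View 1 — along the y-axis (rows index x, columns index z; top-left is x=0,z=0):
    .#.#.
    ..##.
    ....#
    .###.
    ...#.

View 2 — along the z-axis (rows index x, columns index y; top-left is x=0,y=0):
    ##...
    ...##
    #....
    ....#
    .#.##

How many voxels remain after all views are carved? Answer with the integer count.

|visual hull| = 15

before carving: 125 voxels (5×5×5)
[1] y-view keeps 9 columns → grid now 45
[2] z-view keeps 9 columns → grid now 15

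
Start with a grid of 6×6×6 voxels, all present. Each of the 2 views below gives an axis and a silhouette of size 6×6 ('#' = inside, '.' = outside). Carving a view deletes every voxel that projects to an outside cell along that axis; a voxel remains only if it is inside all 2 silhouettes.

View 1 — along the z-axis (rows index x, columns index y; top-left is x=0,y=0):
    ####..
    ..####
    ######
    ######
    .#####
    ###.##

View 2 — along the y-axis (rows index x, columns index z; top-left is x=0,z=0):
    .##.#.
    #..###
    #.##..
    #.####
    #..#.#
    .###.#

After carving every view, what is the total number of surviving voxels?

voxel count = 111

full grid |V| = 216
[1] z-view keeps 30 columns → grid now 180
[2] y-view keeps 22 columns → grid now 111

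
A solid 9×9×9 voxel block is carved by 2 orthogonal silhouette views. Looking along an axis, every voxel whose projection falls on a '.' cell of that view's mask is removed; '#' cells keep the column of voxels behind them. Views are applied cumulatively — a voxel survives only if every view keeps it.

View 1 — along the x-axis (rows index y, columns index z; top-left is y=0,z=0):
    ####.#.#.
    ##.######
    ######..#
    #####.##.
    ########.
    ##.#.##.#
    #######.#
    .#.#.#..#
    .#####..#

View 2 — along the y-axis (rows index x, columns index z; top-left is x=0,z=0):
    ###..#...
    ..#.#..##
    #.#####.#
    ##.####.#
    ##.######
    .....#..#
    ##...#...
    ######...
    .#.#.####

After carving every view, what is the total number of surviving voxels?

before carving: 729 voxels (9×9×9)
V1 x: intersect with YZ mask (60 set) -- 540 left
V2 y: intersect with XZ mask (47 set) -- 327 left

voxel count = 327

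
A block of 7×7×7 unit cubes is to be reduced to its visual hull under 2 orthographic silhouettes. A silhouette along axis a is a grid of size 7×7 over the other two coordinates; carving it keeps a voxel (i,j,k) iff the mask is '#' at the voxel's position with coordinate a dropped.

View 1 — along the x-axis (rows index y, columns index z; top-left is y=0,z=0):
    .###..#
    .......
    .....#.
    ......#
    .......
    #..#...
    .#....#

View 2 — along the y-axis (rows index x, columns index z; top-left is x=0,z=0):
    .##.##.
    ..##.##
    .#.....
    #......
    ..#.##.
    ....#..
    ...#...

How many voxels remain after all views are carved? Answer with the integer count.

18 voxels

start: 7×7×7 = 343 voxels
carve view 1 (along x, YZ-mask fill 10/49): 70 voxels remain
carve view 2 (along y, XZ-mask fill 15/49): 18 voxels remain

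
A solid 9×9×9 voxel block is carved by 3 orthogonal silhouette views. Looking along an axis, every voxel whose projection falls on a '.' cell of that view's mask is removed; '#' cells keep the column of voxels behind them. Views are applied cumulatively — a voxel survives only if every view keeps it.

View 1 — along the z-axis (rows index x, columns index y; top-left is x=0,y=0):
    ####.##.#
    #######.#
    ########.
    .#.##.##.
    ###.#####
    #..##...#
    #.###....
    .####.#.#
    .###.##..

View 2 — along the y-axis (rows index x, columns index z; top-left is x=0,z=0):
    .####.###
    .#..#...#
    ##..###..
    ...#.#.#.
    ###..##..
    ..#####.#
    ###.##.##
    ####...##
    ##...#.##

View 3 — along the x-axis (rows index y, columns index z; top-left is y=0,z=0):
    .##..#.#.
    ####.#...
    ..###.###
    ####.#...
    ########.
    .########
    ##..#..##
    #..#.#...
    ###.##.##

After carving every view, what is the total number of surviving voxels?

181 voxels

start: 9×9×9 = 729 voxels
after view 1 [z-axis, 55 of 81 cells solid] → remaining = 495
after view 2 [y-axis, 47 of 81 cells solid] → remaining = 281
after view 3 [x-axis, 51 of 81 cells solid] → remaining = 181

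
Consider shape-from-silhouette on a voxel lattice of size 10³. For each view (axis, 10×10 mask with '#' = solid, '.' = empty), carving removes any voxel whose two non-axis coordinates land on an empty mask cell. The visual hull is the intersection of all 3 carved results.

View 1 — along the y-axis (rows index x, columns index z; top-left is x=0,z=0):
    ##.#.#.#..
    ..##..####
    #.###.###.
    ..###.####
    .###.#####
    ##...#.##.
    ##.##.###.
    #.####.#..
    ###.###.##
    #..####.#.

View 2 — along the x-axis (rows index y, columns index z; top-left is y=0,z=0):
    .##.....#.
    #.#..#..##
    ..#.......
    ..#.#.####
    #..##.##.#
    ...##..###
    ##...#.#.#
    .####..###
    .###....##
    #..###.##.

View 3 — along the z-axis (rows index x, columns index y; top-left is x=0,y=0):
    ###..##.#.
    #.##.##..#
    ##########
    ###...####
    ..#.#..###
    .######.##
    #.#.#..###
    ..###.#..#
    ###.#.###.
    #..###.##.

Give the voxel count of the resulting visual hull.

full grid |V| = 1000
[1] y-view keeps 65 columns → grid now 650
[2] x-view keeps 49 columns → grid now 318
[3] z-view keeps 66 columns → grid now 202

remaining voxels: 202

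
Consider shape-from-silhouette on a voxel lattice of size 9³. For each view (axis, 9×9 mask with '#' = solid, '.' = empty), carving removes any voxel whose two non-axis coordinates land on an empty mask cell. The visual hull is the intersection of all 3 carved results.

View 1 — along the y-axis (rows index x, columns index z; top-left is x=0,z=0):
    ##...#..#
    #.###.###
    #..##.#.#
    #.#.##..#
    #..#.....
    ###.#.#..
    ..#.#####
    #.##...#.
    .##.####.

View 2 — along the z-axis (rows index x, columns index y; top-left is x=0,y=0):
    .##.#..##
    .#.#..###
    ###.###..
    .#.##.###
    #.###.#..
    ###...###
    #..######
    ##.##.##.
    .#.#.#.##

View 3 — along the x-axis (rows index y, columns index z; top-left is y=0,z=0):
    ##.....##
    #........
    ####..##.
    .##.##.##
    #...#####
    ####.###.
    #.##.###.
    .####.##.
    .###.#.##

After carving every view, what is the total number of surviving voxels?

before carving: 729 voxels (9×9×9)
step 1: project along y, AND mask (44/81) → |grid| = 396
step 2: project along z, AND mask (51/81) → |grid| = 251
step 3: project along x, AND mask (48/81) → |grid| = 145

voxel count = 145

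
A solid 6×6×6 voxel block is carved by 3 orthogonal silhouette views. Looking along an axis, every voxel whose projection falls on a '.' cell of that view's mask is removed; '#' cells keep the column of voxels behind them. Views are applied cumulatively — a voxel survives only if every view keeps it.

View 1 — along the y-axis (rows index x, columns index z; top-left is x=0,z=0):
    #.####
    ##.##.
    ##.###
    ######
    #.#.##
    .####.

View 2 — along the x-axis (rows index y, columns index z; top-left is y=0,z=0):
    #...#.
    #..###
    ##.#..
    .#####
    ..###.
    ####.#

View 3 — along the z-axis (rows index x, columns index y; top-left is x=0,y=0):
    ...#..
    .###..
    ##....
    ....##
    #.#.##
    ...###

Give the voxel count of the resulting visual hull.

voxel count = 45

before carving: 216 voxels (6×6×6)
carve view 1 (along y, XZ-mask fill 28/36): 168 voxels remain
carve view 2 (along x, YZ-mask fill 22/36): 105 voxels remain
carve view 3 (along z, XY-mask fill 15/36): 45 voxels remain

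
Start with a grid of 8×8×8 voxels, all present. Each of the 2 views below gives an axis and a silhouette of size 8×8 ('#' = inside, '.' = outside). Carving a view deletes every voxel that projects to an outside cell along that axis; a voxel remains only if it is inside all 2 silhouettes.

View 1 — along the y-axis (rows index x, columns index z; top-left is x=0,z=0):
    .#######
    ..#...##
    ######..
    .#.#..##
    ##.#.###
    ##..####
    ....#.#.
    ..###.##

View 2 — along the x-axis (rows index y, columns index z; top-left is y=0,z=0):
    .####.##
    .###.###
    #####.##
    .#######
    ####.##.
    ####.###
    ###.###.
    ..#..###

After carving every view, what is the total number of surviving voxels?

remaining voxels: 245

full grid |V| = 512
  1. axis=1 (XZ plane), |mask|=39  ⇒  voxels=312
  2. axis=0 (YZ plane), |mask|=49  ⇒  voxels=245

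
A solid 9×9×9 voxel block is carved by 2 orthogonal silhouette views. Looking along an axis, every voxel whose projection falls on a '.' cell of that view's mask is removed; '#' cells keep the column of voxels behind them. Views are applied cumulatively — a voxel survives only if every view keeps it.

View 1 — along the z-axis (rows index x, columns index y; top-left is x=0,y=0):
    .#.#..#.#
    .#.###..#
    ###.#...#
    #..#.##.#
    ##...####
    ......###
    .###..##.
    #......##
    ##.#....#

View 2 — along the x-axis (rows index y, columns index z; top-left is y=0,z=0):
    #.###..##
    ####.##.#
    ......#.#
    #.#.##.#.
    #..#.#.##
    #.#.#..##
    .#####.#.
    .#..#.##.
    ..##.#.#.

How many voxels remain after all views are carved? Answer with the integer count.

initial block: 9^3 = 729
  1. axis=2 (XY plane), |mask|=40  ⇒  voxels=360
  2. axis=0 (YZ plane), |mask|=44  ⇒  voxels=204

voxel count = 204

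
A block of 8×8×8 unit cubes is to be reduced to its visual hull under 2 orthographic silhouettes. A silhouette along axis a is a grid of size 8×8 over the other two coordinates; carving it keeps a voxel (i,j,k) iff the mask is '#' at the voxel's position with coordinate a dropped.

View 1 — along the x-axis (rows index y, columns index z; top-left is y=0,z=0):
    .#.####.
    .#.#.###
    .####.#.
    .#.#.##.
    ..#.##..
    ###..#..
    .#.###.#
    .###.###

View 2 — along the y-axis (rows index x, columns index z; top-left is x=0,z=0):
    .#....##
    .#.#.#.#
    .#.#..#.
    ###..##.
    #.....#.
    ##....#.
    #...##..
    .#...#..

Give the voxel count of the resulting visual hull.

|visual hull| = 125

before carving: 512 voxels (8×8×8)
[1] x-view keeps 37 columns → grid now 296
[2] y-view keeps 25 columns → grid now 125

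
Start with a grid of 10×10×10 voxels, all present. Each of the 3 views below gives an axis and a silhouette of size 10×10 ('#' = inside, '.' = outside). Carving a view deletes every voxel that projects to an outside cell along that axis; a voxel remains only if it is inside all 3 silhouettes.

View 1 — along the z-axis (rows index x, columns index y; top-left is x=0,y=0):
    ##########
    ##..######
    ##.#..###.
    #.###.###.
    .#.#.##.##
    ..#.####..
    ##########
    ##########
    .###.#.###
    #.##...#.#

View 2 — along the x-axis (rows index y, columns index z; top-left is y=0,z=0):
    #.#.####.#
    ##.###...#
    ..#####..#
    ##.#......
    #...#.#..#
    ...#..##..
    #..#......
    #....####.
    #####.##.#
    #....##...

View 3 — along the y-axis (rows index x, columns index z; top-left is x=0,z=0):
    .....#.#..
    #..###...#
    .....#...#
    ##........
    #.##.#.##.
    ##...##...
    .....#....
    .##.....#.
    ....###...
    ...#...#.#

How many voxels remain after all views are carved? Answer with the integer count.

|visual hull| = 100

full grid |V| = 1000
  1. axis=2 (XY plane), |mask|=74  ⇒  voxels=740
  2. axis=0 (YZ plane), |mask|=47  ⇒  voxels=348
  3. axis=1 (XZ plane), |mask|=31  ⇒  voxels=100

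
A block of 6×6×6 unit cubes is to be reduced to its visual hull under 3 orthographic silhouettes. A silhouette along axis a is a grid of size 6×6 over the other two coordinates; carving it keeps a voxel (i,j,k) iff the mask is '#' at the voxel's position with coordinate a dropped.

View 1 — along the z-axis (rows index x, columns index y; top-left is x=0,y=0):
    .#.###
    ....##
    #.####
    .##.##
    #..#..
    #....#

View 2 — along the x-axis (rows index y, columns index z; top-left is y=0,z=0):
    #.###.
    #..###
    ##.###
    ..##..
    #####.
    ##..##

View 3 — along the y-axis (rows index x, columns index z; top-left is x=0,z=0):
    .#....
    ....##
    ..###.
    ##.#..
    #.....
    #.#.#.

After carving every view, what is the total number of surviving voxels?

full grid |V| = 216
V1 z: intersect with XY mask (19 set) -- 114 left
V2 x: intersect with YZ mask (24 set) -- 76 left
V3 y: intersect with XZ mask (13 set) -- 32 left

|visual hull| = 32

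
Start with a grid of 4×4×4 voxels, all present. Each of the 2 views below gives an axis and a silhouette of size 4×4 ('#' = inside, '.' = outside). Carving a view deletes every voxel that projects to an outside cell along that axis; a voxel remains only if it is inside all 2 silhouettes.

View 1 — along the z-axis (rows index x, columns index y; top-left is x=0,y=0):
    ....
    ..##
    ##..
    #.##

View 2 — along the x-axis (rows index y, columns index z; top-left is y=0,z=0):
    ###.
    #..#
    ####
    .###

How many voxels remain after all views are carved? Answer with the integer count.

start: 4×4×4 = 64 voxels
step 1: project along z, AND mask (7/16) → |grid| = 28
step 2: project along x, AND mask (12/16) → |grid| = 22

voxel count = 22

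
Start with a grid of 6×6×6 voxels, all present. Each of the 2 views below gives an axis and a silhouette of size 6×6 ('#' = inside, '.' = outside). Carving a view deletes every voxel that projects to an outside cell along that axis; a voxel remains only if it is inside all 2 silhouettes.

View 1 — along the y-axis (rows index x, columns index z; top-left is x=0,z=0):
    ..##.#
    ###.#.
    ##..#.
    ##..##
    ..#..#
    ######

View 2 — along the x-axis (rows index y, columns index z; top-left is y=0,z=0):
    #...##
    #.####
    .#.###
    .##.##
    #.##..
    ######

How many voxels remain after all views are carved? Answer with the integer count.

full grid |V| = 216
carve view 1 (along y, XZ-mask fill 22/36): 132 voxels remain
carve view 2 (along x, YZ-mask fill 25/36): 92 voxels remain

|visual hull| = 92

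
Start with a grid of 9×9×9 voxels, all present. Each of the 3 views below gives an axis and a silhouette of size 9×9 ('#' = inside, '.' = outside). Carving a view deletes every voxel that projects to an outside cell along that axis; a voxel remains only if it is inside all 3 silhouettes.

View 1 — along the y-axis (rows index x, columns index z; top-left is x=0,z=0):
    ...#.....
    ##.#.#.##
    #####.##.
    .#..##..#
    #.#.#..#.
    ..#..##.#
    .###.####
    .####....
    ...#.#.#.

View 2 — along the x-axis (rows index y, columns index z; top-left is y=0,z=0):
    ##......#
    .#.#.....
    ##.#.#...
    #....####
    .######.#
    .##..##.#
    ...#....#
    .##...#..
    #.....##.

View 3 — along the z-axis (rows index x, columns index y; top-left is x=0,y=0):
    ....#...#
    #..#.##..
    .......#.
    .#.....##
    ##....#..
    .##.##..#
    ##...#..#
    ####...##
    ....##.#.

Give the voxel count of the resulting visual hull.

initial block: 9^3 = 729
[1] y-view keeps 40 columns → grid now 360
[2] x-view keeps 34 columns → grid now 150
[3] z-view keeps 31 columns → grid now 50

50 voxels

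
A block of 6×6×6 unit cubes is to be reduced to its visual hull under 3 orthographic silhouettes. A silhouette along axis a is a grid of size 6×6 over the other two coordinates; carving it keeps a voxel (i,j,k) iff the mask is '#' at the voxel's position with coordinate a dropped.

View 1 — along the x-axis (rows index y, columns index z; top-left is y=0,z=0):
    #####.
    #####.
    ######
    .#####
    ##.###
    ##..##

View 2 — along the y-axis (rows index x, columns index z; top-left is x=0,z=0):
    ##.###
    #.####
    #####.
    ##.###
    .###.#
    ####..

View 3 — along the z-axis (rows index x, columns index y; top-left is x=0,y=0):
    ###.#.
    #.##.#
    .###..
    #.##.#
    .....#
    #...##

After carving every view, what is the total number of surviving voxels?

before carving: 216 voxels (6×6×6)
carve view 1 (along x, YZ-mask fill 30/36): 180 voxels remain
carve view 2 (along y, XZ-mask fill 28/36): 141 voxels remain
carve view 3 (along z, XY-mask fill 19/36): 76 voxels remain

76 voxels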